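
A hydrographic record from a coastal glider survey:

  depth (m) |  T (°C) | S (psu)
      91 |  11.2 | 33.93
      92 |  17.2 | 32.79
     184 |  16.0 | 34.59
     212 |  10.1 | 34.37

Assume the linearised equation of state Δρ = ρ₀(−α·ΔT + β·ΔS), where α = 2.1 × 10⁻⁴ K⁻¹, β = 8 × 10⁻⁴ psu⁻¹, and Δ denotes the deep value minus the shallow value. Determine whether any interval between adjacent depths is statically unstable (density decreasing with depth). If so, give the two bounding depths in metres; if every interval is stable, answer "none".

Evaluate Δρ/ρ₀ = −αΔT + βΔS across each adjacent pair:
  91–92 m: −αΔT+βΔS = −(2.1 × 10⁻⁴)(+6.0)+(8 × 10⁻⁴)(-1.14) = -2.2 × 10⁻³ → UNSTABLE
  92–184 m: −αΔT+βΔS = −(2.1 × 10⁻⁴)(-1.2)+(8 × 10⁻⁴)(+1.80) = 1.7 × 10⁻³ → stable
  184–212 m: −αΔT+βΔS = −(2.1 × 10⁻⁴)(-5.9)+(8 × 10⁻⁴)(-0.22) = 1.1 × 10⁻³ → stable
The 91–92 m interval has Δρ < 0: lighter water underlies denser water.

91–92 m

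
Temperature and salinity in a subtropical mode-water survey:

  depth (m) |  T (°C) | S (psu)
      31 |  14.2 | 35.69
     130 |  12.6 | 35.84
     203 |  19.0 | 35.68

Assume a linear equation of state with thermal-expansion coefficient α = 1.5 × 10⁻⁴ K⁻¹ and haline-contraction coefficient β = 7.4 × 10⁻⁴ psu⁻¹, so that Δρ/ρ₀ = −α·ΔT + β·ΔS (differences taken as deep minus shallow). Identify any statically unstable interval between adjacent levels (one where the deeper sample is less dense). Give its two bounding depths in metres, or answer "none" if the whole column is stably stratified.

130–203 m

Evaluate Δρ/ρ₀ = −αΔT + βΔS across each adjacent pair:
  31–130 m: −αΔT+βΔS = −(1.5 × 10⁻⁴)(-1.6)+(7.4 × 10⁻⁴)(+0.15) = 3.5 × 10⁻⁴ → stable
  130–203 m: −αΔT+βΔS = −(1.5 × 10⁻⁴)(+6.4)+(7.4 × 10⁻⁴)(-0.16) = -1.1 × 10⁻³ → UNSTABLE
The 130–203 m interval has Δρ < 0: lighter water underlies denser water.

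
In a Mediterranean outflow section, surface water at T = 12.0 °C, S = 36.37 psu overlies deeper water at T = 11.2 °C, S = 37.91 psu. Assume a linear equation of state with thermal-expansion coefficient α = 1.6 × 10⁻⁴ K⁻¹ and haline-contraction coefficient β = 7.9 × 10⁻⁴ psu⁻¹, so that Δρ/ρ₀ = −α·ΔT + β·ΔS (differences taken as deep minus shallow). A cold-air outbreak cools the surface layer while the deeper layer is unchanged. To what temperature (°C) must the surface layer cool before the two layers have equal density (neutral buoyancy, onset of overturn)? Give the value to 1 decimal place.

Neutral buoyancy requires Δρ = 0, i.e. −α(T_deep − T_surf′) + β(S_deep − S_surf) = 0.
T_surf′ = T_deep − (β/α)·ΔS = 11.2 − (7.9 × 10⁻⁴/1.6 × 10⁻⁴)·(+1.54) = 3.596 °C.
Cooling required: 12.0 − (3.596) = 8.404 °C.

3.6 °C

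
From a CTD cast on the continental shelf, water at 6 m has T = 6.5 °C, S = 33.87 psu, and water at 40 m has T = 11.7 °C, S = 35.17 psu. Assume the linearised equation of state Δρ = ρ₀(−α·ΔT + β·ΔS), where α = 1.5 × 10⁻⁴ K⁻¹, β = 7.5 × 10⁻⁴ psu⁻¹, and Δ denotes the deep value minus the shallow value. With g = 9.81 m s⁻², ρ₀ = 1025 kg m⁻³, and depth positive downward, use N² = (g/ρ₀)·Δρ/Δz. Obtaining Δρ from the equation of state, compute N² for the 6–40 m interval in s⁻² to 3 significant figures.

5.63 × 10⁻⁵ s⁻²

ΔT = +5.2 K, ΔS = +1.30 psu (deep − shallow).
Δρ/ρ₀ = −αΔT + βΔS = -7.80 × 10⁻⁴ + 9.75 × 10⁻⁴ = 1.95 × 10⁻⁴, so Δρ ≈ 0.1999 kg m⁻³.
N² = (g/ρ₀)·Δρ/Δz = g·(Δρ/ρ₀)/Δz = 9.81 × 1.95 × 10⁻⁴ / 34 = 5.6263 × 10⁻⁵ s⁻² ≈ 5.63 × 10⁻⁵ s⁻².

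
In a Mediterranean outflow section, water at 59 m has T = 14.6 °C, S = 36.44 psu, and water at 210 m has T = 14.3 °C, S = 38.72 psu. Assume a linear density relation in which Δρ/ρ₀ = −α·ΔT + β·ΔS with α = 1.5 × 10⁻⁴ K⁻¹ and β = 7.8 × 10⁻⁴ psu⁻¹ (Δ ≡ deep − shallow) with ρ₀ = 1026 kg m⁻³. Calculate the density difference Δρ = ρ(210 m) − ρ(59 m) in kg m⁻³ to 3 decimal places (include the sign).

ΔT = -0.3 K, ΔS = +2.28 psu (deep − shallow).
Δρ/ρ₀ = −(1.5 × 10⁻⁴)(-0.3) + (7.8 × 10⁻⁴)(+2.28) = 1.8234 × 10⁻³.
Δρ = 1026 × (1.8234 × 10⁻³) = +1.871 kg m⁻³.
Positive Δρ: denser below, stable.

+1.871 kg m⁻³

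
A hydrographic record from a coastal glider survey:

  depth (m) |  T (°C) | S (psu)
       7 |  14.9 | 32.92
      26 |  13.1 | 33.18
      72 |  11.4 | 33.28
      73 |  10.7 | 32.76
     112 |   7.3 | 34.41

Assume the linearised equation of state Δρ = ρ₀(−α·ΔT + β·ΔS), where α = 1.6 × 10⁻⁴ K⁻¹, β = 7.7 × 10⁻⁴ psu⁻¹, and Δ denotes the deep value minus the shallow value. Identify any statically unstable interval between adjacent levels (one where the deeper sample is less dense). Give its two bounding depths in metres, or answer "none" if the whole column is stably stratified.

72–73 m

Evaluate Δρ/ρ₀ = −αΔT + βΔS across each adjacent pair:
  7–26 m: −αΔT+βΔS = −(1.6 × 10⁻⁴)(-1.8)+(7.7 × 10⁻⁴)(+0.26) = 4.9 × 10⁻⁴ → stable
  26–72 m: −αΔT+βΔS = −(1.6 × 10⁻⁴)(-1.7)+(7.7 × 10⁻⁴)(+0.10) = 3.5 × 10⁻⁴ → stable
  72–73 m: −αΔT+βΔS = −(1.6 × 10⁻⁴)(-0.7)+(7.7 × 10⁻⁴)(-0.52) = -2.9 × 10⁻⁴ → UNSTABLE
  73–112 m: −αΔT+βΔS = −(1.6 × 10⁻⁴)(-3.4)+(7.7 × 10⁻⁴)(+1.65) = 1.8 × 10⁻³ → stable
The 72–73 m interval has Δρ < 0: lighter water underlies denser water.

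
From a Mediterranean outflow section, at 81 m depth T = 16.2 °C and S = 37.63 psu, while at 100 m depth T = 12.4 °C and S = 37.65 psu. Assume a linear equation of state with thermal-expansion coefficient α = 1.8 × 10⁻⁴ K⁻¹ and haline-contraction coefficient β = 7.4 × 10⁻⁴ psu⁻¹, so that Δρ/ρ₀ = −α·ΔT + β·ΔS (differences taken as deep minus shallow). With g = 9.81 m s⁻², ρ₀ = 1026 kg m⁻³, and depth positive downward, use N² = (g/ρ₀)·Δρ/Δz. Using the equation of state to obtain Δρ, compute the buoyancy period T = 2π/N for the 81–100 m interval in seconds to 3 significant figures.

331 s

ΔT = -3.8 K, ΔS = +0.02 psu (deep − shallow).
Δρ/ρ₀ = −αΔT + βΔS = 6.84 × 10⁻⁴ + 1.48 × 10⁻⁵ = 6.988 × 10⁻⁴, so Δρ ≈ 0.7170 kg m⁻³.
N² = (g/ρ₀)·Δρ/Δz = g·(Δρ/ρ₀)/Δz = 9.81 × 6.988 × 10⁻⁴ / 19 = 3.6080 × 10⁻⁴ s⁻².
N = √(3.6080 × 10⁻⁴) = 0.018995 rad s⁻¹ → T = 2π/N = 330.78 s ≈ 331 s.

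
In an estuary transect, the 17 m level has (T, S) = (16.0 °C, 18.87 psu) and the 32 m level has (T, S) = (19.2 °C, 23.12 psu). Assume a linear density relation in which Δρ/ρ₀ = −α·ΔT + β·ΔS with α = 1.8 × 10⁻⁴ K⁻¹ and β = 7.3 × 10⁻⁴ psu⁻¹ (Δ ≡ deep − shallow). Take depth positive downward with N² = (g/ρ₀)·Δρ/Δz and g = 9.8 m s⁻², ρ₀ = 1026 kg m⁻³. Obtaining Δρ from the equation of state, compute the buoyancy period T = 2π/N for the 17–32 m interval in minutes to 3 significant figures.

ΔT = +3.2 K, ΔS = +4.25 psu (deep − shallow).
Δρ/ρ₀ = −αΔT + βΔS = -5.76 × 10⁻⁴ + 3.1025 × 10⁻³ = 2.5265 × 10⁻³, so Δρ ≈ 2.592 kg m⁻³.
N² = (g/ρ₀)·Δρ/Δz = g·(Δρ/ρ₀)/Δz = 9.8 × 2.5265 × 10⁻³ / 15 = 1.6506 × 10⁻³ s⁻².
N = √(1.6506 × 10⁻³) = 0.040628 rad s⁻¹ → T = 2π/N = 154.65 s = 2.5775 min ≈ 2.58 min.

2.58 min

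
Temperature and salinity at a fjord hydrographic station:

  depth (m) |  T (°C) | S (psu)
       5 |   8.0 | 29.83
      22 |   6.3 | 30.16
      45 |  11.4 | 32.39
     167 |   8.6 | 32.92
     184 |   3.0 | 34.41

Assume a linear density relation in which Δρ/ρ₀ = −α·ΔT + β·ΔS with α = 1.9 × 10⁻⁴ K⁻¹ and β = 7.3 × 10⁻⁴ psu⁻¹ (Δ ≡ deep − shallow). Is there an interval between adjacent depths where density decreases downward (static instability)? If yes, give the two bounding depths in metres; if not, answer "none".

none

Evaluate Δρ/ρ₀ = −αΔT + βΔS across each adjacent pair:
  5–22 m: −αΔT+βΔS = −(1.9 × 10⁻⁴)(-1.7)+(7.3 × 10⁻⁴)(+0.33) = 5.6 × 10⁻⁴ → stable
  22–45 m: −αΔT+βΔS = −(1.9 × 10⁻⁴)(+5.1)+(7.3 × 10⁻⁴)(+2.23) = 6.6 × 10⁻⁴ → stable
  45–167 m: −αΔT+βΔS = −(1.9 × 10⁻⁴)(-2.8)+(7.3 × 10⁻⁴)(+0.53) = 9.2 × 10⁻⁴ → stable
  167–184 m: −αΔT+βΔS = −(1.9 × 10⁻⁴)(-5.6)+(7.3 × 10⁻⁴)(+1.49) = 2.2 × 10⁻³ → stable
Every interval has Δρ > 0: the column is stably stratified throughout.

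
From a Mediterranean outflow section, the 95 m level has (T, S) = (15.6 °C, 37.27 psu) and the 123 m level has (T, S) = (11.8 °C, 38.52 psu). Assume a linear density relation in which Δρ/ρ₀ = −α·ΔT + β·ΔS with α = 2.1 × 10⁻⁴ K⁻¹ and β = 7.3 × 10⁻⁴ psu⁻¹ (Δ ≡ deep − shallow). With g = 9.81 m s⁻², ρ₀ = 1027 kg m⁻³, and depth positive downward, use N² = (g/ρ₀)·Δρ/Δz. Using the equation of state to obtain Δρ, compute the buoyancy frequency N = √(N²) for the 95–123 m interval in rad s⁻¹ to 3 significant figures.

0.0245 rad s⁻¹

ΔT = -3.8 K, ΔS = +1.25 psu (deep − shallow).
Δρ/ρ₀ = −αΔT + βΔS = 7.98 × 10⁻⁴ + 9.125 × 10⁻⁴ = 1.7105 × 10⁻³, so Δρ ≈ 1.757 kg m⁻³.
N² = (g/ρ₀)·Δρ/Δz = g·(Δρ/ρ₀)/Δz = 9.81 × 1.7105 × 10⁻³ / 28 = 5.9929 × 10⁻⁴ s⁻².
N = √(5.9929 × 10⁻⁴) = 0.024480 rad s⁻¹ ≈ 0.0245 rad s⁻¹.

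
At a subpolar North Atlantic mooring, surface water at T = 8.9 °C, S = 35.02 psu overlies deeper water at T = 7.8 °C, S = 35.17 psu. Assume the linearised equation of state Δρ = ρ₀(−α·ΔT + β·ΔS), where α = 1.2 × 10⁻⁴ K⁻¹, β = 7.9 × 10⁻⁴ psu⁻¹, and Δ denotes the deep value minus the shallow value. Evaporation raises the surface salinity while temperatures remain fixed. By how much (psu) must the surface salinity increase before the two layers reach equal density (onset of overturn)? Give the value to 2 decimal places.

0.32 psu

Neutral buoyancy requires −α(T_deep − T_surf) + β(S_deep − S_surf′) = 0.
S_surf′ = S_deep − (α/β)·ΔT = 35.17 − (1.2 × 10⁻⁴/7.9 × 10⁻⁴)·(-1.1) = 35.3371 psu.
Increase required: 35.3371 − 35.02 = 0.3171 psu.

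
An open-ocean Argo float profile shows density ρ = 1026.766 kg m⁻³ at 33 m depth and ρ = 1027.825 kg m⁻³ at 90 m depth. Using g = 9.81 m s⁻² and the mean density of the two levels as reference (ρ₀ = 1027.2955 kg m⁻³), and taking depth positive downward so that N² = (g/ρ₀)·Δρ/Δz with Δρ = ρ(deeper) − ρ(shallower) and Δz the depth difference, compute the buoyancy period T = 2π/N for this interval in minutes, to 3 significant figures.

7.86 min

Δρ = 1027.825 − 1026.766 = 1.059 kg m⁻³ over Δz = 90 − 33 = 57 m.
N² = (9.81/1027.2955) × (1.059/57) = 1.7742 × 10⁻⁴ s⁻².
N = √(1.7742 × 10⁻⁴) = 0.013320 rad s⁻¹, so T = 2π/N = 471.71 s = 7.8618 min ≈ 7.86 min.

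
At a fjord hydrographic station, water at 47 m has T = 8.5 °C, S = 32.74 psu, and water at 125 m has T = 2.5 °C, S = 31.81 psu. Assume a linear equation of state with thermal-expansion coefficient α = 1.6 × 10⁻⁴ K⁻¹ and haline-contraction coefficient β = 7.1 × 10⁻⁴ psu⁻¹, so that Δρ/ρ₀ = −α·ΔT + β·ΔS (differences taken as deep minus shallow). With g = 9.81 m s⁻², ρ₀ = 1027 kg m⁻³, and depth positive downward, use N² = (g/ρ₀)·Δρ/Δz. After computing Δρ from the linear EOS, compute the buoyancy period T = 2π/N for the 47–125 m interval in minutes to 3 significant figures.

ΔT = -6.0 K, ΔS = -0.93 psu (deep − shallow).
Δρ/ρ₀ = −αΔT + βΔS = 9.60 × 10⁻⁴ − 6.603 × 10⁻⁴ = 2.997 × 10⁻⁴, so Δρ ≈ 0.3078 kg m⁻³.
N² = (g/ρ₀)·Δρ/Δz = g·(Δρ/ρ₀)/Δz = 9.81 × 2.997 × 10⁻⁴ / 78 = 3.7693 × 10⁻⁵ s⁻².
N = √(3.7693 × 10⁻⁵) = 6.1395 × 10⁻³ rad s⁻¹ → T = 2π/N = 1.0234 × 10³ s = 17.057 min ≈ 17.1 min.

17.1 min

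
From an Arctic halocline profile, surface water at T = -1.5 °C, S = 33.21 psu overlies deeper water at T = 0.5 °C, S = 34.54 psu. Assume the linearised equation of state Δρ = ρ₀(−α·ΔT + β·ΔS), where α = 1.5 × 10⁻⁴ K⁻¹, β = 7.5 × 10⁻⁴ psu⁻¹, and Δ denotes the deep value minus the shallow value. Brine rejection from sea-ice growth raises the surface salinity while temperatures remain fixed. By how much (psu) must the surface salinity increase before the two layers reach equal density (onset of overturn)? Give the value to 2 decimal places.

0.93 psu

Neutral buoyancy requires −α(T_deep − T_surf) + β(S_deep − S_surf′) = 0.
S_surf′ = S_deep − (α/β)·ΔT = 34.54 − (1.5 × 10⁻⁴/7.5 × 10⁻⁴)·(+2.0) = 34.1400 psu.
Increase required: 34.1400 − 33.21 = 0.9300 psu.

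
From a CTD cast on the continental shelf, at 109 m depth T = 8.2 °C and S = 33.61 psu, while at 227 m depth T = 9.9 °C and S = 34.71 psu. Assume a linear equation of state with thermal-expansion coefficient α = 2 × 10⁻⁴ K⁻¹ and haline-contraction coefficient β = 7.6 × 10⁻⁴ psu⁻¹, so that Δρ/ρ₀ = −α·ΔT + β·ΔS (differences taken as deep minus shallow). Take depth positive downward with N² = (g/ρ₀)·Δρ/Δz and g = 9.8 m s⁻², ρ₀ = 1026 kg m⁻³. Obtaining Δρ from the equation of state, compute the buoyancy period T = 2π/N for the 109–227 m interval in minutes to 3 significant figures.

16.3 min

ΔT = +1.7 K, ΔS = +1.10 psu (deep − shallow).
Δρ/ρ₀ = −αΔT + βΔS = -3.40 × 10⁻⁴ + 8.36 × 10⁻⁴ = 4.96 × 10⁻⁴, so Δρ ≈ 0.5089 kg m⁻³.
N² = (g/ρ₀)·Δρ/Δz = g·(Δρ/ρ₀)/Δz = 9.8 × 4.96 × 10⁻⁴ / 118 = 4.1193 × 10⁻⁵ s⁻².
N = √(4.1193 × 10⁻⁵) = 6.4182 × 10⁻³ rad s⁻¹ → T = 2π/N = 978.96 s = 16.316 min ≈ 16.3 min.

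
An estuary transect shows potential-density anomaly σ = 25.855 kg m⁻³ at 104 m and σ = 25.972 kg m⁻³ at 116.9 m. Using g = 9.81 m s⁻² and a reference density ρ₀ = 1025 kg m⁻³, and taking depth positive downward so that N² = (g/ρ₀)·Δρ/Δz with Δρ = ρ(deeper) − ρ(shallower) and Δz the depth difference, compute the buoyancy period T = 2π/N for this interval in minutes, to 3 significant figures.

Δρ = 1025.972 − 1025.855 = 0.117 kg m⁻³ over Δz = 116.9 − 104 = 12.9 m.
N² = (9.81/1025) × (0.117/12.9) = 8.6804 × 10⁻⁵ s⁻².
N = √(8.6804 × 10⁻⁵) = 9.3169 × 10⁻³ rad s⁻¹, so T = 2π/N = 674.39 s = 11.240 min ≈ 11.2 min.

11.2 min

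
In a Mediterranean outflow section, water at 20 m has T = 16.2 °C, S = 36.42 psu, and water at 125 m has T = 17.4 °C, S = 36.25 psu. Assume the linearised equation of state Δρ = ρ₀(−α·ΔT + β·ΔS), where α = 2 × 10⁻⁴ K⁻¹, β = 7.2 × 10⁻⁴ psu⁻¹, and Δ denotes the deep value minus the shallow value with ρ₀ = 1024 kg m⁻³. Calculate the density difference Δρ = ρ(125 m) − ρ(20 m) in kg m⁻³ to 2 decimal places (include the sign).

-0.37 kg m⁻³

ΔT = +1.2 K, ΔS = -0.17 psu (deep − shallow).
Δρ/ρ₀ = −(2 × 10⁻⁴)(+1.2) + (7.2 × 10⁻⁴)(-0.17) = -3.624 × 10⁻⁴.
Δρ = 1024 × (-3.624 × 10⁻⁴) = -0.37 kg m⁻³.
Negative Δρ: lighter below, statically unstable.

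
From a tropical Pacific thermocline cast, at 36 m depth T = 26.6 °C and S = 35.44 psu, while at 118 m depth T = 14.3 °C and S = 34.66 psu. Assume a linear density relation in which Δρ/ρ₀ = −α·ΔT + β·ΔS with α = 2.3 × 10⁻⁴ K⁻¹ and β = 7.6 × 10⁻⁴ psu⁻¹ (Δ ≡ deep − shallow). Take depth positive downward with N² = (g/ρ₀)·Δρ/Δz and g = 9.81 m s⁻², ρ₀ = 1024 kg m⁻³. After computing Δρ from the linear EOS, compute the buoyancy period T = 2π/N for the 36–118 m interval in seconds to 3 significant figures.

384 s

ΔT = -12.3 K, ΔS = -0.78 psu (deep − shallow).
Δρ/ρ₀ = −αΔT + βΔS = 2.829 × 10⁻³ − 5.928 × 10⁻⁴ = 2.2362 × 10⁻³, so Δρ ≈ 2.290 kg m⁻³.
N² = (g/ρ₀)·Δρ/Δz = g·(Δρ/ρ₀)/Δz = 9.81 × 2.2362 × 10⁻³ / 82 = 2.6753 × 10⁻⁴ s⁻².
N = √(2.6753 × 10⁻⁴) = 0.016356 rad s⁻¹ → T = 2π/N = 384.15 s ≈ 384 s.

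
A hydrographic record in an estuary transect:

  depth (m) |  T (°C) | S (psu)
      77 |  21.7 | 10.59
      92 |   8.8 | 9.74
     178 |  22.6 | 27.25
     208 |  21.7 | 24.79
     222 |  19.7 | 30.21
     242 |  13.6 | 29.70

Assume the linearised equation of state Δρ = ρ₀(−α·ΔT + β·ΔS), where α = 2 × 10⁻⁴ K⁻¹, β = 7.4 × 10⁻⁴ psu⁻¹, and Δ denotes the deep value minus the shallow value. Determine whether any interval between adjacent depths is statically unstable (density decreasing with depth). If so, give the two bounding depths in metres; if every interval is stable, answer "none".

178–208 m

Evaluate Δρ/ρ₀ = −αΔT + βΔS across each adjacent pair:
  77–92 m: −αΔT+βΔS = −(2 × 10⁻⁴)(-12.9)+(7.4 × 10⁻⁴)(-0.85) = 2.0 × 10⁻³ → stable
  92–178 m: −αΔT+βΔS = −(2 × 10⁻⁴)(+13.8)+(7.4 × 10⁻⁴)(+17.51) = 0.010 → stable
  178–208 m: −αΔT+βΔS = −(2 × 10⁻⁴)(-0.9)+(7.4 × 10⁻⁴)(-2.46) = -1.6 × 10⁻³ → UNSTABLE
  208–222 m: −αΔT+βΔS = −(2 × 10⁻⁴)(-2.0)+(7.4 × 10⁻⁴)(+5.42) = 4.4 × 10⁻³ → stable
  222–242 m: −αΔT+βΔS = −(2 × 10⁻⁴)(-6.1)+(7.4 × 10⁻⁴)(-0.51) = 8.4 × 10⁻⁴ → stable
The 178–208 m interval has Δρ < 0: lighter water underlies denser water.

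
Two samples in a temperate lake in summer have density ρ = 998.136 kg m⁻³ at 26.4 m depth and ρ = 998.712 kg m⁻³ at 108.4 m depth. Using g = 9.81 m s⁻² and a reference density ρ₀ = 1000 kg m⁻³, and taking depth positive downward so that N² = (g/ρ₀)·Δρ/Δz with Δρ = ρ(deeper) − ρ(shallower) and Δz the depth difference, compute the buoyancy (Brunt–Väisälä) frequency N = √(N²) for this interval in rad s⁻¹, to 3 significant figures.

8.30 × 10⁻³ rad s⁻¹

Δρ = 998.712 − 998.136 = 0.576 kg m⁻³ over Δz = 108.4 − 26.4 = 82 m.
N² = (9.81/1000) × (0.576/82) = 6.8909 × 10⁻⁵ s⁻².
N = √(6.8909 × 10⁻⁵) = 8.3011 × 10⁻³ rad s⁻¹ ≈ 8.30 × 10⁻³ rad s⁻¹.
N² > 0, so the interval is statically stable.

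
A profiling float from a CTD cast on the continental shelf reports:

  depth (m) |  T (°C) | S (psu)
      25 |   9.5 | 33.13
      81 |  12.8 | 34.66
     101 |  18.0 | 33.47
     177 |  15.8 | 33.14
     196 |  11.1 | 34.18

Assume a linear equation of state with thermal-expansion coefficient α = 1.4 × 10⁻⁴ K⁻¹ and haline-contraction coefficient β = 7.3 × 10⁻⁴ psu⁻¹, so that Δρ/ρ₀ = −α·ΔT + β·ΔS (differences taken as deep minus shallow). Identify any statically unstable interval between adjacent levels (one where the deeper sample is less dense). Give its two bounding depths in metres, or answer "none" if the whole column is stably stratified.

81–101 m

Evaluate Δρ/ρ₀ = −αΔT + βΔS across each adjacent pair:
  25–81 m: −αΔT+βΔS = −(1.4 × 10⁻⁴)(+3.3)+(7.3 × 10⁻⁴)(+1.53) = 6.5 × 10⁻⁴ → stable
  81–101 m: −αΔT+βΔS = −(1.4 × 10⁻⁴)(+5.2)+(7.3 × 10⁻⁴)(-1.19) = -1.6 × 10⁻³ → UNSTABLE
  101–177 m: −αΔT+βΔS = −(1.4 × 10⁻⁴)(-2.2)+(7.3 × 10⁻⁴)(-0.33) = 6.7 × 10⁻⁵ → stable
  177–196 m: −αΔT+βΔS = −(1.4 × 10⁻⁴)(-4.7)+(7.3 × 10⁻⁴)(+1.04) = 1.4 × 10⁻³ → stable
The 81–101 m interval has Δρ < 0: lighter water underlies denser water.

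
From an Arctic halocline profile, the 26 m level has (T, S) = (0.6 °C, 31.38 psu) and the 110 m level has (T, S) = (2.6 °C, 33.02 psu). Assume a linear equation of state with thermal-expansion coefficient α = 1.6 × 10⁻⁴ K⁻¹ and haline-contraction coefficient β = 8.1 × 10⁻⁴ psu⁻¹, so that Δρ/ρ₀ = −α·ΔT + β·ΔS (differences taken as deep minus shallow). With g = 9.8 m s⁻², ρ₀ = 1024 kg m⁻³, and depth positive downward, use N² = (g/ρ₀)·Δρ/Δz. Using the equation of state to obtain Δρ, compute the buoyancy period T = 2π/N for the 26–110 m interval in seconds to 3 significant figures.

579 s

ΔT = +2.0 K, ΔS = +1.64 psu (deep − shallow).
Δρ/ρ₀ = −αΔT + βΔS = -3.20 × 10⁻⁴ + 1.3284 × 10⁻³ = 1.0084 × 10⁻³, so Δρ ≈ 1.033 kg m⁻³.
N² = (g/ρ₀)·Δρ/Δz = g·(Δρ/ρ₀)/Δz = 9.8 × 1.0084 × 10⁻³ / 84 = 1.1765 × 10⁻⁴ s⁻².
N = √(1.1765 × 10⁻⁴) = 0.010847 rad s⁻¹ → T = 2π/N = 579.26 s ≈ 579 s.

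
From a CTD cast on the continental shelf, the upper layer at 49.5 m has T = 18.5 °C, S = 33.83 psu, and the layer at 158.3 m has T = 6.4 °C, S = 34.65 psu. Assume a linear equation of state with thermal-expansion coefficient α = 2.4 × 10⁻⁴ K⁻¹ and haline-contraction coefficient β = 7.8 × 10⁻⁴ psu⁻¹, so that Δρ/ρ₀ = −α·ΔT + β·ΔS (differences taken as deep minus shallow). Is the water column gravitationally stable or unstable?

ΔT = 6.4 − 18.5 = -12.1 K and ΔS = 34.65 − 33.83 = +0.82 psu (deep − shallow).
−αΔT = 2.904 × 10⁻³; βΔS = 6.396 × 10⁻⁴; sum Δρ/ρ₀ = 3.5436 × 10⁻³.
Δρ/ρ₀ > 0, so Δρ > 0: deeper water is denser → statically stable.

stable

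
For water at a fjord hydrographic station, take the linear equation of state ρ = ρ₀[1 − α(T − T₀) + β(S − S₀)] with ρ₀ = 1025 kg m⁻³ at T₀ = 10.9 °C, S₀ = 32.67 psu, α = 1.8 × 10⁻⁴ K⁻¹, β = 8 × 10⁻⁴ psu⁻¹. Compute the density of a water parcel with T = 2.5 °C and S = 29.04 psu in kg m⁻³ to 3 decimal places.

1023.573 kg m⁻³

T − T₀ = -8.4 K, S − S₀ = -3.63 psu.
Bracket = 1 − α·(-8.4) + β·(-3.63) = 1 + (-1.392 × 10⁻³) = 0.9986080.
ρ = 1025 × 0.9986080 = 1023.573 kg m⁻³.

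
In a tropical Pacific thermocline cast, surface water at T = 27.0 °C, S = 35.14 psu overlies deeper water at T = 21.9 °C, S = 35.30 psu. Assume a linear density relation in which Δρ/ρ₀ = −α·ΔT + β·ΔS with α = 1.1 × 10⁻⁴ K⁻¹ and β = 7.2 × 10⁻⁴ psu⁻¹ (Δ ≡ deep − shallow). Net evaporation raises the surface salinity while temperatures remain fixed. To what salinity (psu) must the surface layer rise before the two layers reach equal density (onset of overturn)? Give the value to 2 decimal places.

Neutral buoyancy requires −α(T_deep − T_surf) + β(S_deep − S_surf′) = 0.
S_surf′ = S_deep − (α/β)·ΔT = 35.30 − (1.1 × 10⁻⁴/7.2 × 10⁻⁴)·(-5.1) = 36.0792 psu.
Increase required: 36.0792 − 35.14 = 0.9392 psu.

36.08 psu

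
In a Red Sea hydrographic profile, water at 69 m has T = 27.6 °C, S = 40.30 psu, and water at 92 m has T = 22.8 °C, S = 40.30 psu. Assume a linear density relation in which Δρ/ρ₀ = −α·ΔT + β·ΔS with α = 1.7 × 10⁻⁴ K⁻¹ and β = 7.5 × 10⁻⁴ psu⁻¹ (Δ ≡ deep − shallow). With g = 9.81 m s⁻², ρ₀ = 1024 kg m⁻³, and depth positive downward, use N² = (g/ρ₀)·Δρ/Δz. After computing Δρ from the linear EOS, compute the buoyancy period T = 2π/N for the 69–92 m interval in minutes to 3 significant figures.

ΔT = -4.8 K, ΔS = +0.00 psu (deep − shallow).
Δρ/ρ₀ = −αΔT + βΔS = 8.16 × 10⁻⁴ + 0 = 8.16 × 10⁻⁴, so Δρ ≈ 0.8356 kg m⁻³.
N² = (g/ρ₀)·Δρ/Δz = g·(Δρ/ρ₀)/Δz = 9.81 × 8.16 × 10⁻⁴ / 23 = 3.4804 × 10⁻⁴ s⁻².
N = √(3.4804 × 10⁻⁴) = 0.018656 rad s⁻¹ → T = 2π/N = 336.79 s = 5.6132 min ≈ 5.61 min.

5.61 min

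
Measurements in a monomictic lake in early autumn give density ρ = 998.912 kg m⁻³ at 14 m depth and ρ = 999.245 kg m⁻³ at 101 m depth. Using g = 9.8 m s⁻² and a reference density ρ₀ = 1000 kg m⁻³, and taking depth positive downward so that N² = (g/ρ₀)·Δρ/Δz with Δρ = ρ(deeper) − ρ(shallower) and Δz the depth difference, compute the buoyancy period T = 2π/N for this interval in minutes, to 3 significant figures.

Δρ = 999.245 − 998.912 = 0.333 kg m⁻³ over Δz = 101 − 14 = 87 m.
N² = (9.8/1000) × (0.333/87) = 3.7510 × 10⁻⁵ s⁻².
N = √(3.7510 × 10⁻⁵) = 6.1245 × 10⁻³ rad s⁻¹, so T = 2π/N = 1.0259 × 10³ s = 17.098 min ≈ 17.1 min.

17.1 min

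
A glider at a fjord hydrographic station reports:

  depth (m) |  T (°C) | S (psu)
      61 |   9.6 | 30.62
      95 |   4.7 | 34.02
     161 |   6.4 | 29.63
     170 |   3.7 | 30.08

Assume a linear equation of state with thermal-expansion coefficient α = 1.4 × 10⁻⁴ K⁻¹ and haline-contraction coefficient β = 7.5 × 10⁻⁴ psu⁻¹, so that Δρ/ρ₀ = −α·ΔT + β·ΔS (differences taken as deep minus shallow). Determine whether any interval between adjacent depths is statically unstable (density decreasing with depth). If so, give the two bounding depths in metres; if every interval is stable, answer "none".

Evaluate Δρ/ρ₀ = −αΔT + βΔS across each adjacent pair:
  61–95 m: −αΔT+βΔS = −(1.4 × 10⁻⁴)(-4.9)+(7.5 × 10⁻⁴)(+3.40) = 3.2 × 10⁻³ → stable
  95–161 m: −αΔT+βΔS = −(1.4 × 10⁻⁴)(+1.7)+(7.5 × 10⁻⁴)(-4.39) = -3.5 × 10⁻³ → UNSTABLE
  161–170 m: −αΔT+βΔS = −(1.4 × 10⁻⁴)(-2.7)+(7.5 × 10⁻⁴)(+0.45) = 7.2 × 10⁻⁴ → stable
The 95–161 m interval has Δρ < 0: lighter water underlies denser water.

95–161 m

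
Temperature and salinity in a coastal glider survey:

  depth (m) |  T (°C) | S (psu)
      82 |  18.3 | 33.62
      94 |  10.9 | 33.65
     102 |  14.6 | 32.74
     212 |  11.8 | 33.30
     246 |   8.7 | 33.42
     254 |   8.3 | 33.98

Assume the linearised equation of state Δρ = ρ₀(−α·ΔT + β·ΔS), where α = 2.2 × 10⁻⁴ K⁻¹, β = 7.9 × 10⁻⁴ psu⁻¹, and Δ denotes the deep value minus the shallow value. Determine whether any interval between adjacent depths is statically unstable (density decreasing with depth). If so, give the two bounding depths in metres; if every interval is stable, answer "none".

94–102 m

Evaluate Δρ/ρ₀ = −αΔT + βΔS across each adjacent pair:
  82–94 m: −αΔT+βΔS = −(2.2 × 10⁻⁴)(-7.4)+(7.9 × 10⁻⁴)(+0.03) = 1.7 × 10⁻³ → stable
  94–102 m: −αΔT+βΔS = −(2.2 × 10⁻⁴)(+3.7)+(7.9 × 10⁻⁴)(-0.91) = -1.5 × 10⁻³ → UNSTABLE
  102–212 m: −αΔT+βΔS = −(2.2 × 10⁻⁴)(-2.8)+(7.9 × 10⁻⁴)(+0.56) = 1.1 × 10⁻³ → stable
  212–246 m: −αΔT+βΔS = −(2.2 × 10⁻⁴)(-3.1)+(7.9 × 10⁻⁴)(+0.12) = 7.8 × 10⁻⁴ → stable
  246–254 m: −αΔT+βΔS = −(2.2 × 10⁻⁴)(-0.4)+(7.9 × 10⁻⁴)(+0.56) = 5.3 × 10⁻⁴ → stable
The 94–102 m interval has Δρ < 0: lighter water underlies denser water.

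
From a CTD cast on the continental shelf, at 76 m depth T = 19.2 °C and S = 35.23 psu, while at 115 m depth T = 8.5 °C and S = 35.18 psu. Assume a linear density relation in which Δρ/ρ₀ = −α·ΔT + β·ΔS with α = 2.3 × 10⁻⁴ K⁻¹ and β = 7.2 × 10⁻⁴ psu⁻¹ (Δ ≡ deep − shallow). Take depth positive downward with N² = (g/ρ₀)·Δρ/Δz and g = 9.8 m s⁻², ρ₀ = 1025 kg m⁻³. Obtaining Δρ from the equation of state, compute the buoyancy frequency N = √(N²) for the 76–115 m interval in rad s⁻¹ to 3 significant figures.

ΔT = -10.7 K, ΔS = -0.05 psu (deep − shallow).
Δρ/ρ₀ = −αΔT + βΔS = 2.461 × 10⁻³ − 3.60 × 10⁻⁵ = 2.425 × 10⁻³, so Δρ ≈ 2.486 kg m⁻³.
N² = (g/ρ₀)·Δρ/Δz = g·(Δρ/ρ₀)/Δz = 9.8 × 2.425 × 10⁻³ / 39 = 6.0936 × 10⁻⁴ s⁻².
N = √(6.0936 × 10⁻⁴) = 0.024685 rad s⁻¹ ≈ 0.0247 rad s⁻¹.

0.0247 rad s⁻¹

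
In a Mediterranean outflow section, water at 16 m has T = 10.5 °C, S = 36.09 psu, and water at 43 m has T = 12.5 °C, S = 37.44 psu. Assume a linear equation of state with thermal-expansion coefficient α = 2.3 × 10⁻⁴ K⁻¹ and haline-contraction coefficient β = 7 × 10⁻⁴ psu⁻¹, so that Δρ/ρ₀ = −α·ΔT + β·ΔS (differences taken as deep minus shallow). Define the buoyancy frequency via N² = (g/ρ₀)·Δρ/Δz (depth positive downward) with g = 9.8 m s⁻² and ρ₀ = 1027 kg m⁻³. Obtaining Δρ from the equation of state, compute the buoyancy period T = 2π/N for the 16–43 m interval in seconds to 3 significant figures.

474 s

ΔT = +2.0 K, ΔS = +1.35 psu (deep − shallow).
Δρ/ρ₀ = −αΔT + βΔS = -4.60 × 10⁻⁴ + 9.45 × 10⁻⁴ = 4.85 × 10⁻⁴, so Δρ ≈ 0.4981 kg m⁻³.
N² = (g/ρ₀)·Δρ/Δz = g·(Δρ/ρ₀)/Δz = 9.8 × 4.85 × 10⁻⁴ / 27 = 1.7604 × 10⁻⁴ s⁻².
N = √(1.7604 × 10⁻⁴) = 0.013268 rad s⁻¹ → T = 2π/N = 473.56 s ≈ 474 s.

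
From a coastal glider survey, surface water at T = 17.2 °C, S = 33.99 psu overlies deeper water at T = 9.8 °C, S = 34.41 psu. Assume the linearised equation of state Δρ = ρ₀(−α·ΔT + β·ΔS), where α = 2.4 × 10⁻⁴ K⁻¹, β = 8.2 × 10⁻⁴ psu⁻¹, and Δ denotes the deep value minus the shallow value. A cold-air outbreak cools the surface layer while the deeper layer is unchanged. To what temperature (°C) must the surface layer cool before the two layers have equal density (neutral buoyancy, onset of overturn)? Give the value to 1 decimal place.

8.4 °C

Neutral buoyancy requires Δρ = 0, i.e. −α(T_deep − T_surf′) + β(S_deep − S_surf) = 0.
T_surf′ = T_deep − (β/α)·ΔS = 9.8 − (8.2 × 10⁻⁴/2.4 × 10⁻⁴)·(+0.42) = 8.365 °C.
Cooling required: 17.2 − (8.365) = 8.835 °C.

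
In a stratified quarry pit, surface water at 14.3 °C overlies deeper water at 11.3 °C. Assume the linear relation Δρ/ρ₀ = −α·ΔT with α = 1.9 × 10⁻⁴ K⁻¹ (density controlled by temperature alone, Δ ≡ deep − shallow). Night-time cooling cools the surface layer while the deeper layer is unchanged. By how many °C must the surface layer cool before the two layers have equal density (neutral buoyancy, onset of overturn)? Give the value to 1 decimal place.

3.0 °C

With temperature the only control, equal density requires T_surf′ = T_deep.
T_surf′ = 11.3 °C.
Cooling required: 14.3 − 11.3 = 3.0 °C.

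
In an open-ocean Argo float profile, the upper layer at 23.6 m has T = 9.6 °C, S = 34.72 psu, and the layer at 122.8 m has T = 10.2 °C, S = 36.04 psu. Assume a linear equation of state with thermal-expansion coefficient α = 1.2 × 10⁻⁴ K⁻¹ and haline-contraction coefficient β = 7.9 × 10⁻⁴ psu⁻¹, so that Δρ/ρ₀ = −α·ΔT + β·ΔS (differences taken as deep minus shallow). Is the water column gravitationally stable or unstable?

ΔT = 10.2 − 9.6 = +0.6 K and ΔS = 36.04 − 34.72 = +1.32 psu (deep − shallow).
−αΔT = -7.20 × 10⁻⁵; βΔS = 1.0428 × 10⁻³; sum Δρ/ρ₀ = 9.708 × 10⁻⁴.
Δρ/ρ₀ > 0, so Δρ > 0: deeper water is denser → statically stable.

stable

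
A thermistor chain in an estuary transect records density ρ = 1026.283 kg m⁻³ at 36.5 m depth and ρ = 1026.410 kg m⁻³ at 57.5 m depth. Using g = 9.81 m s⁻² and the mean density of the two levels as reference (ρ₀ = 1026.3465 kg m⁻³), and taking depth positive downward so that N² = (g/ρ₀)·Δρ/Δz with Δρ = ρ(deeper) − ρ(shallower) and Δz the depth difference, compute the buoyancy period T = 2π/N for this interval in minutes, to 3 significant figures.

Δρ = 1026.410 − 1026.283 = 0.127 kg m⁻³ over Δz = 57.5 − 36.5 = 21 m.
N² = (9.81/1026.3465) × (0.127/21) = 5.7804 × 10⁻⁵ s⁻².
N = √(5.7804 × 10⁻⁵) = 7.6029 × 10⁻³ rad s⁻¹, so T = 2π/N = 826.42 s = 13.774 min ≈ 13.8 min.

13.8 min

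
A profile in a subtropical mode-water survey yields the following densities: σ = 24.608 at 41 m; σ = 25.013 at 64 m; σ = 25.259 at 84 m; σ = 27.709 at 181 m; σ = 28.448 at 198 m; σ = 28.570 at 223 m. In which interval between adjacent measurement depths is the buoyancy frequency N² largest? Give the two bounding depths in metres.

Compute the density gradient over each adjacent pair:
  41–64 m: Δρ/Δz = 0.405/23 = 0.018 kg m⁻⁴
  64–84 m: Δρ/Δz = 0.246/20 = 0.012 kg m⁻⁴
  84–181 m: Δρ/Δz = 2.450/97 = 0.025 kg m⁻⁴
  181–198 m: Δρ/Δz = 0.739/17 = 0.043 kg m⁻⁴
  198–223 m: Δρ/Δz = 0.122/25 = 4.9 × 10⁻³ kg m⁻⁴
The largest gradient is in the 181–198 m interval — the pycnocline.

181–198 m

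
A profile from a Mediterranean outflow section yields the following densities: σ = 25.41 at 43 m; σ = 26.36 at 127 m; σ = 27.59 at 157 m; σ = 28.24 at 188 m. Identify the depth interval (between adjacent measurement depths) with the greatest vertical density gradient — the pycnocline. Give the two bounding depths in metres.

Compute the density gradient over each adjacent pair:
  43–127 m: Δρ/Δz = 0.95/84 = 0.011 kg m⁻⁴
  127–157 m: Δρ/Δz = 1.23/30 = 0.041 kg m⁻⁴
  157–188 m: Δρ/Δz = 0.65/31 = 0.021 kg m⁻⁴
The largest gradient is in the 127–157 m interval — the pycnocline.

127–157 m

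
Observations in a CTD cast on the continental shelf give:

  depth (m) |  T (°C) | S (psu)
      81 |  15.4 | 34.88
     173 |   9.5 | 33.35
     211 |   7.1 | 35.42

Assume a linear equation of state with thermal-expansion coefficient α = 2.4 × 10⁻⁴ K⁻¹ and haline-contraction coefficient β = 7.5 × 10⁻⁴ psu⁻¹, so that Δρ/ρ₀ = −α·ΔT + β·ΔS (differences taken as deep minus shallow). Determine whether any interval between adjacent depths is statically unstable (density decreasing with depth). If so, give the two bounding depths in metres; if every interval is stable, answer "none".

Evaluate Δρ/ρ₀ = −αΔT + βΔS across each adjacent pair:
  81–173 m: −αΔT+βΔS = −(2.4 × 10⁻⁴)(-5.9)+(7.5 × 10⁻⁴)(-1.53) = 2.7 × 10⁻⁴ → stable
  173–211 m: −αΔT+βΔS = −(2.4 × 10⁻⁴)(-2.4)+(7.5 × 10⁻⁴)(+2.07) = 2.1 × 10⁻³ → stable
Every interval has Δρ > 0: the column is stably stratified throughout.

none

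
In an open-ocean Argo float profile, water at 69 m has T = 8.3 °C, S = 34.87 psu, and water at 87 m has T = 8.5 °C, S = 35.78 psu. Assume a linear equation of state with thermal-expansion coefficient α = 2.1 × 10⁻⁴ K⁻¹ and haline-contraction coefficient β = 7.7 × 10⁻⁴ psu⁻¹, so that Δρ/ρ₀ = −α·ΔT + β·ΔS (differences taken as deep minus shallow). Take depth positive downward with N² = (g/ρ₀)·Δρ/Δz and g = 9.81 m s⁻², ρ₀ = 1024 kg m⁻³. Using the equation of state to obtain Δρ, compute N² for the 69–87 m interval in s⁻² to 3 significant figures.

3.59 × 10⁻⁴ s⁻²

ΔT = +0.2 K, ΔS = +0.91 psu (deep − shallow).
Δρ/ρ₀ = −αΔT + βΔS = -4.20 × 10⁻⁵ + 7.007 × 10⁻⁴ = 6.587 × 10⁻⁴, so Δρ ≈ 0.6745 kg m⁻³.
N² = (g/ρ₀)·Δρ/Δz = g·(Δρ/ρ₀)/Δz = 9.81 × 6.587 × 10⁻⁴ / 18 = 3.5899 × 10⁻⁴ s⁻² ≈ 3.59 × 10⁻⁴ s⁻².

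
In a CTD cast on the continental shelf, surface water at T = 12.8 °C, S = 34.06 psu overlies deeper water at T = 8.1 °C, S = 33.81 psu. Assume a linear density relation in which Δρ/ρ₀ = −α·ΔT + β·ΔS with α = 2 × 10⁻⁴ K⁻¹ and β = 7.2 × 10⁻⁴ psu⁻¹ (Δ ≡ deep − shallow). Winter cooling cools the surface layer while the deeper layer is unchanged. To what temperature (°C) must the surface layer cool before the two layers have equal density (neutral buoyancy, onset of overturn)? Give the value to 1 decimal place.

9.0 °C

Neutral buoyancy requires Δρ = 0, i.e. −α(T_deep − T_surf′) + β(S_deep − S_surf) = 0.
T_surf′ = T_deep − (β/α)·ΔS = 8.1 − (7.2 × 10⁻⁴/2 × 10⁻⁴)·(-0.25) = 9.000 °C.
Cooling required: 12.8 − (9.000) = 3.800 °C.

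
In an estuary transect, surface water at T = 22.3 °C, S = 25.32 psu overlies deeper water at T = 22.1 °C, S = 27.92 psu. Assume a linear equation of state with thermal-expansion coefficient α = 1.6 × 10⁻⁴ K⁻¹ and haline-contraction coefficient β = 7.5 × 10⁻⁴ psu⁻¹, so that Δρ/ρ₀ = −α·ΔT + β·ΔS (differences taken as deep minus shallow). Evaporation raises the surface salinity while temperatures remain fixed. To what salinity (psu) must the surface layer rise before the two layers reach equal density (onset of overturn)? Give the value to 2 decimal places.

27.96 psu

Neutral buoyancy requires −α(T_deep − T_surf) + β(S_deep − S_surf′) = 0.
S_surf′ = S_deep − (α/β)·ΔT = 27.92 − (1.6 × 10⁻⁴/7.5 × 10⁻⁴)·(-0.2) = 27.9627 psu.
Increase required: 27.9627 − 25.32 = 2.6427 psu.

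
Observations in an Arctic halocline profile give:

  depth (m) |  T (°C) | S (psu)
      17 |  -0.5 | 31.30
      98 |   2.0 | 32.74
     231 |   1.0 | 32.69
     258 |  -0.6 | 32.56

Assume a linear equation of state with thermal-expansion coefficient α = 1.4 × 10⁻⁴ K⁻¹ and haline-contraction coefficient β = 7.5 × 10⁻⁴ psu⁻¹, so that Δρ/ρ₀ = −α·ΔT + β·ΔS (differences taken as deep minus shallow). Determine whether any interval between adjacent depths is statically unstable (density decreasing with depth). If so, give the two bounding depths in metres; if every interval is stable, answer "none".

Evaluate Δρ/ρ₀ = −αΔT + βΔS across each adjacent pair:
  17–98 m: −αΔT+βΔS = −(1.4 × 10⁻⁴)(+2.5)+(7.5 × 10⁻⁴)(+1.44) = 7.3 × 10⁻⁴ → stable
  98–231 m: −αΔT+βΔS = −(1.4 × 10⁻⁴)(-1.0)+(7.5 × 10⁻⁴)(-0.05) = 1.0 × 10⁻⁴ → stable
  231–258 m: −αΔT+βΔS = −(1.4 × 10⁻⁴)(-1.6)+(7.5 × 10⁻⁴)(-0.13) = 1.3 × 10⁻⁴ → stable
Every interval has Δρ > 0: the column is stably stratified throughout.

none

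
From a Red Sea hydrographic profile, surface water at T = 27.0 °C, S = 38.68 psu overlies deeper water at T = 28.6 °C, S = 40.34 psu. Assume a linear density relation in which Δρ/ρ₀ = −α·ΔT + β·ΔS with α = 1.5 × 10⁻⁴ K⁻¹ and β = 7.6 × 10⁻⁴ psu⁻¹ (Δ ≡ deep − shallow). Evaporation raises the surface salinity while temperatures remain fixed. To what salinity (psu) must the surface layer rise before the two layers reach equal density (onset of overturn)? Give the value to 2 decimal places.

Neutral buoyancy requires −α(T_deep − T_surf) + β(S_deep − S_surf′) = 0.
S_surf′ = S_deep − (α/β)·ΔT = 40.34 − (1.5 × 10⁻⁴/7.6 × 10⁻⁴)·(+1.6) = 40.0242 psu.
Increase required: 40.0242 − 38.68 = 1.3442 psu.

40.02 psu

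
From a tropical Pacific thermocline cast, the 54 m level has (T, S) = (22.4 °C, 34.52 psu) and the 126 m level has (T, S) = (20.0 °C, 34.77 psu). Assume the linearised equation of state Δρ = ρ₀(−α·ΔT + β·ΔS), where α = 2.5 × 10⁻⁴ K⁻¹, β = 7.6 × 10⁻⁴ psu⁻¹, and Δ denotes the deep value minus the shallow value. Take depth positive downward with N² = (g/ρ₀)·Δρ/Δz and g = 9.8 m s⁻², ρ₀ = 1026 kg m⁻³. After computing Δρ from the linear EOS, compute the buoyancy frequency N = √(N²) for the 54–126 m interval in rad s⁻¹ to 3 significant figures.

0.0104 rad s⁻¹

ΔT = -2.4 K, ΔS = +0.25 psu (deep − shallow).
Δρ/ρ₀ = −αΔT + βΔS = 6.00 × 10⁻⁴ + 1.90 × 10⁻⁴ = 7.90 × 10⁻⁴, so Δρ ≈ 0.8105 kg m⁻³.
N² = (g/ρ₀)·Δρ/Δz = g·(Δρ/ρ₀)/Δz = 9.8 × 7.90 × 10⁻⁴ / 72 = 1.0753 × 10⁻⁴ s⁻².
N = √(1.0753 × 10⁻⁴) = 0.010370 rad s⁻¹ ≈ 0.0104 rad s⁻¹.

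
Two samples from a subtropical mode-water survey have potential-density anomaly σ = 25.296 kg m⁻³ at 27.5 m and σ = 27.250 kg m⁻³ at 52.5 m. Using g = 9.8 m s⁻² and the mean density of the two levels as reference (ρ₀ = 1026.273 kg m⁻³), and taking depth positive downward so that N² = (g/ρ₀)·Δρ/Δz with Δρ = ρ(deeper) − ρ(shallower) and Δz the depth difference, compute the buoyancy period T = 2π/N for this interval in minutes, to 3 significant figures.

3.83 min

Δρ = 1027.250 − 1025.296 = 1.954 kg m⁻³ over Δz = 52.5 − 27.5 = 25 m.
N² = (9.8/1026.273) × (1.954/25) = 7.4636 × 10⁻⁴ s⁻².
N = √(7.4636 × 10⁻⁴) = 0.027320 rad s⁻¹, so T = 2π/N = 229.98 s = 3.8330 min ≈ 3.83 min.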